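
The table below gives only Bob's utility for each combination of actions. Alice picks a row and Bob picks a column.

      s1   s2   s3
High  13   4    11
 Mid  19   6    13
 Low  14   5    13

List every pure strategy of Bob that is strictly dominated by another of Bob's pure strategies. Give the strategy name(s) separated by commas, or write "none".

s1: no other strategy beats it everywhere (s2 at High (13>4); s3 at High (13>11)).
s2 is strictly dominated by s1 (High: 13>4, Mid: 19>6, Low: 14>5).
s1 strictly dominates s3 — High: 13>11, Mid: 19>13, Low: 14>13.

s2, s3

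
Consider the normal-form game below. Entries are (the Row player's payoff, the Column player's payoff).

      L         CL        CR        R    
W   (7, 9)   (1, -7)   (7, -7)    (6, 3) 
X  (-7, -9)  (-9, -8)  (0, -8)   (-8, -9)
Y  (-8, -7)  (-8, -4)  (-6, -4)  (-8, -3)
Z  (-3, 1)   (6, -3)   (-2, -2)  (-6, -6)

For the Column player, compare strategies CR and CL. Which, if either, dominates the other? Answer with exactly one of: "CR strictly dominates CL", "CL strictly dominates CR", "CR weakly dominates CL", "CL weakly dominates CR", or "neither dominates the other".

CR's payoffs vs CL's, by the Row player's action — W: -7=-7, X: -8=-8, Y: -4=-4, Z: -2>-3.
CR is at least as good everywhere and strictly better somewhere (tied only at W, X, Y), so CR weakly but not strictly dominates CL.

CR weakly dominates CL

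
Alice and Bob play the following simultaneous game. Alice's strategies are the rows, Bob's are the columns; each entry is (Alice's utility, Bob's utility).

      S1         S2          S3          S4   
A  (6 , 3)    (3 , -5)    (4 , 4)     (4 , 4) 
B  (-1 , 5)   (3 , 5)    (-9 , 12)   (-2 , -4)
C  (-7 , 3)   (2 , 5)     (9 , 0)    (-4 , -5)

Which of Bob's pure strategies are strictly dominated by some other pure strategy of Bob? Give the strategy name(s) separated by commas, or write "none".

none

S1: no other strategy beats it everywhere (S2 at A (3>-5); S3 at C (3>0); S4 at B (5>-4)).
S2 is not dominated — it holds its own against S1 at B (5=5); S3 at C (5>0); S4 at B (5>-4).
S3: no other strategy beats it everywhere (S1 at A (4>3); S2 at A (4>-5); S4 at A (4=4)).
S4 is not dominated — it holds its own against S1 at A (4>3); S2 at A (4>-5); S3 at A (4=4).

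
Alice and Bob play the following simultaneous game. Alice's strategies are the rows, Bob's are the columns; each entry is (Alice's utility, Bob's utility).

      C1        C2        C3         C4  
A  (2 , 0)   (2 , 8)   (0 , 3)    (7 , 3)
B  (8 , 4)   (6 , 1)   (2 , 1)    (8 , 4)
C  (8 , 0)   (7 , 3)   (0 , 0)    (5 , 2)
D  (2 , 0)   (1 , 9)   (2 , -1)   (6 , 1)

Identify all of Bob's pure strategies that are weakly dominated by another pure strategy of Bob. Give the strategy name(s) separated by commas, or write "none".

C4 weakly dominates C1 — A: 3>0, B: 4=4, C: 2>0, D: 1>0.
C2: no other strategy beats it everywhere (C1 at A (8>0); C3 at A (8>3); C4 at A (8>3)).
C3 is weakly dominated by C2 (A: 8>3, B: 1=1, C: 3>0, D: 9>-1).
C4: no other strategy beats it everywhere (C1 at A (3>0); C2 at B (4>1); C3 at B (4>1)).

C1, C3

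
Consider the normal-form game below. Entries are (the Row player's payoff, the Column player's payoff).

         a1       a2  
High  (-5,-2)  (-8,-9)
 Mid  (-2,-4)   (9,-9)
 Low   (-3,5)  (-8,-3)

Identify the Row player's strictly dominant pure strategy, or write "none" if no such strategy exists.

Mid

Mid vs High: a1: -2>-5, a2: 9>-8.
Mid vs Low: a1: -2>-3, a2: 9>-8.
Mid strictly beats every other strategy against every opponent action, so it is strictly dominant.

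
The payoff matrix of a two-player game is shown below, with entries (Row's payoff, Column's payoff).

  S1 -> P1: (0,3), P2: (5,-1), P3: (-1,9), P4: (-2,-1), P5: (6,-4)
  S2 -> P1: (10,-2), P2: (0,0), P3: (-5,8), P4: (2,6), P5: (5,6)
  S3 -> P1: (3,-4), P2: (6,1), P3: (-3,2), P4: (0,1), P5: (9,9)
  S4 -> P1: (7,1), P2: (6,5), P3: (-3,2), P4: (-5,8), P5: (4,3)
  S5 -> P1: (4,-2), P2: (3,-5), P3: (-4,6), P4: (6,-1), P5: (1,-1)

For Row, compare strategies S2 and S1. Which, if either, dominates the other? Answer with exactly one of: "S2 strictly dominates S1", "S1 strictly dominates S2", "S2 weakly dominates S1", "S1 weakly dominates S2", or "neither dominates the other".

neither dominates the other

S2's payoffs vs S1's, by Column's action — P1: 10>0, P2: 0<5, P3: -5<-1, P4: 2>-2, P5: 5<6.
S2 does better at P1, P4 but worse at P2, P3, P5; neither strategy dominates the other.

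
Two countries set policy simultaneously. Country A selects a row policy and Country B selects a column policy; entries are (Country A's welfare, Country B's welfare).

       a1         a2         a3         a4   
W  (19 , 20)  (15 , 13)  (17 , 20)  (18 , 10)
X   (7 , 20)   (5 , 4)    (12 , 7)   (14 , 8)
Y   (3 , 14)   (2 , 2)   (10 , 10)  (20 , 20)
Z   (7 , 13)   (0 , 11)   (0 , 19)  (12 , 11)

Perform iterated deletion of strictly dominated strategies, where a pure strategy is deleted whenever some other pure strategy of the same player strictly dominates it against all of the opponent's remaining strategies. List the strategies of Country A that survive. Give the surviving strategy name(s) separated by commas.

W, Y

Row X is eliminated: W beats it against every remaining column (a1: 19>7, a2: 15>5, a3: 17>12, a4: 18>14).
Country A's strategy Z is strictly dominated by W (a1: 19>7, a2: 15>0, a3: 17>0, a4: 18>12) and is removed.
For Country B, a1 strictly dominates a2 on the remaining rows (W: 20>13, Y: 14>2); eliminate a2.
Among the remaining strategies, none is strictly dominated by another pure strategy of the same player, so the elimination stops.
Surviving strategies — Country A: {W, Y}; Country B: {a1, a3, a4}.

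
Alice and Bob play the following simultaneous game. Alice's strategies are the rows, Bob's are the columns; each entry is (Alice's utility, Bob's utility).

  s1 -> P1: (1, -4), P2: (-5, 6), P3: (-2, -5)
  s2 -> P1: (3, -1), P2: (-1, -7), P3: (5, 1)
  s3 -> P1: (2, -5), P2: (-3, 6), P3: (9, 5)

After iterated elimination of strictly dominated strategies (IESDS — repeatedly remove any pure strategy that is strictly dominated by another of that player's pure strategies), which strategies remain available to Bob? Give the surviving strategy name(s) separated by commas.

Alice's strategy s1 is strictly dominated by s2 (P1: 3>1, P2: -1>-5, P3: 5>-2) and is removed.
Bob's strategy P1 is strictly dominated by P3 (s2: 1>-1, s3: 5>-5) and is removed.
Among the remaining strategies, none is strictly dominated by another pure strategy of the same player, so the elimination stops.
Surviving strategies — Alice: {s2, s3}; Bob: {P2, P3}.

P2, P3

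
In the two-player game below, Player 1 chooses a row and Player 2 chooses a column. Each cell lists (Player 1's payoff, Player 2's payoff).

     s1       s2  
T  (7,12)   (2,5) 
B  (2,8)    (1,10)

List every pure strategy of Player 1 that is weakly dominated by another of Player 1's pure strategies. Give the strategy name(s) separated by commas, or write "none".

Nothing dominates T: B at s1 (7>2).
B is weakly dominated by T (s1: 7>2, s2: 2>1).

B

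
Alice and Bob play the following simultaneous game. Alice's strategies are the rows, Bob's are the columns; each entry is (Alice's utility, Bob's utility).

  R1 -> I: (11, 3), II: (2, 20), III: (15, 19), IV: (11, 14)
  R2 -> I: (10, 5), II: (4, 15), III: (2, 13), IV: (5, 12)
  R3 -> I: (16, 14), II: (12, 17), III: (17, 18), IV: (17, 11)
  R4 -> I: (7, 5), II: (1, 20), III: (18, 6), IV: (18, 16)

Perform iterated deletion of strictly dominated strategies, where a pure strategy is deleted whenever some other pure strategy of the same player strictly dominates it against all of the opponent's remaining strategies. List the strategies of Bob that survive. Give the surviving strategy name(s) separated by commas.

Alice's strategy R1 is strictly dominated by R3 (I: 16>11, II: 12>2, III: 17>15, IV: 17>11) and is removed.
Row R2 is eliminated: R3 beats it against every remaining column (I: 16>10, II: 12>4, III: 17>2, IV: 17>5).
For Bob, II strictly dominates I on the remaining rows (R3: 17>14, R4: 20>5); eliminate I.
Bob's strategy IV is strictly dominated by II (R3: 17>11, R4: 20>16) and is removed.
Among the remaining strategies, none is strictly dominated by another pure strategy of the same player, so the elimination stops.
Surviving strategies — Alice: {R3, R4}; Bob: {II, III}.

II, III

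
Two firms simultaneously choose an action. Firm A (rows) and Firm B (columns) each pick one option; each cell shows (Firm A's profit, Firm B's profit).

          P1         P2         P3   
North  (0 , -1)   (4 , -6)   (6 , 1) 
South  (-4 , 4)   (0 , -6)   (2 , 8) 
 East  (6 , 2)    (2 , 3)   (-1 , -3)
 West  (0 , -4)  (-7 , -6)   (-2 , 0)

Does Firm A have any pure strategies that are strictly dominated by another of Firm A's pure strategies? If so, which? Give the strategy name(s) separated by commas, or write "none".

South, West

North: no other strategy beats it everywhere (South at P1 (0>-4); East at P2 (4>2); West at P1 (0=0)).
South is strictly dominated by North (P1: 0>-4, P2: 4>0, P3: 6>2).
East: no other strategy beats it everywhere (North at P1 (6>0); South at P1 (6>-4); West at P1 (6>0)).
West is strictly dominated by East (P1: 6>0, P2: 2>-7, P3: -1>-2).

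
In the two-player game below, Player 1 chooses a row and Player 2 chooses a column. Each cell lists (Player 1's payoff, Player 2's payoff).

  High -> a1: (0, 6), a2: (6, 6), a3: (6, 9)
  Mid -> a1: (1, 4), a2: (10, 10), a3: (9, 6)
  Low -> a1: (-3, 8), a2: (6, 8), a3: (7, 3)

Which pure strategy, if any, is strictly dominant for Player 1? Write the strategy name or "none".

Mid

Mid vs High: a1: 1>0, a2: 10>6, a3: 9>6.
Mid vs Low: a1: 1>-3, a2: 10>6, a3: 9>7.
Mid strictly beats every other strategy against every opponent action, so it is strictly dominant.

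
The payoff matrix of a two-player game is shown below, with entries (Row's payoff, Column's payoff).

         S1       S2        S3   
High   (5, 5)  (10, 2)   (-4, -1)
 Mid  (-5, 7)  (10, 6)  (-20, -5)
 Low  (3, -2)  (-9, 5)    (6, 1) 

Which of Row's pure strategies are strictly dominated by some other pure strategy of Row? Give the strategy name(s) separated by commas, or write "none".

none

High: no other strategy beats it everywhere (Mid at S1 (5>-5); Low at S1 (5>3)).
Nothing dominates Mid: High at S2 (10=10); Low at S2 (10>-9).
Nothing dominates Low: High at S3 (6>-4); Mid at S1 (3>-5).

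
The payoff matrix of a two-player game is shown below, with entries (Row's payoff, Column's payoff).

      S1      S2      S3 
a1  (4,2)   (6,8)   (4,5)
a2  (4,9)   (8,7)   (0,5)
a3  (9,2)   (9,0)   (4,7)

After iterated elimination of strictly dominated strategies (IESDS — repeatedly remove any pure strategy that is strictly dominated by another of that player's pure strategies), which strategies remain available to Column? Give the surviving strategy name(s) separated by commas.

Row a2 is eliminated: a3 beats it against every remaining column (S1: 9>4, S2: 9>8, S3: 4>0).
For Column, S3 strictly dominates S1 on the remaining rows (a1: 5>2, a3: 7>2); eliminate S1.
Among the remaining strategies, none is strictly dominated by another pure strategy of the same player, so the elimination stops.
Surviving strategies — Row: {a1, a3}; Column: {S2, S3}.

S2, S3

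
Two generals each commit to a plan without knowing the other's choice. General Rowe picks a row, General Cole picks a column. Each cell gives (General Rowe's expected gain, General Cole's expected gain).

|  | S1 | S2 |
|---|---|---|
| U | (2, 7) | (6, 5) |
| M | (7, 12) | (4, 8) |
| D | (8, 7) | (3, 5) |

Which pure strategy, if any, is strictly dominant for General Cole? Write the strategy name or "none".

S1 vs S2: U: 7>5, M: 12>8, D: 7>5.
S1 strictly beats every other strategy against every opponent action, so it is strictly dominant.

S1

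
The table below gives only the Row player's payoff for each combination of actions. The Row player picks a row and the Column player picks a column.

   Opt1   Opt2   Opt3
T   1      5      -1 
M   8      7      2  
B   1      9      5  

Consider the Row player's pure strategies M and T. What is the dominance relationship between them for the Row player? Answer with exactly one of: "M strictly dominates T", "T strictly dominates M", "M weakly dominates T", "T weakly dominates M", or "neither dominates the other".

Compare M to T across every action of the Column player: Opt1: 8>1, Opt2: 7>5, Opt3: 2>-1.
M gives a strictly higher payoff against every action of the Column player, so M strictly dominates T.

M strictly dominates T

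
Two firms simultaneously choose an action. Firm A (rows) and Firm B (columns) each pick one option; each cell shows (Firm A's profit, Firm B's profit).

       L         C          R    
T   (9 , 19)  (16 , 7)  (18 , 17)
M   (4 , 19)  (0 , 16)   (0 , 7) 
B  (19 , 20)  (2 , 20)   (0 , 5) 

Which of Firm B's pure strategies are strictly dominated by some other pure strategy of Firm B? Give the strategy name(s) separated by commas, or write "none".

Nothing dominates L: C at T (19>7); R at T (19>17).
C: no other strategy beats it everywhere (L at B (20=20); R at M (16>7)).
R is strictly dominated by L (T: 19>17, M: 19>7, B: 20>5).

R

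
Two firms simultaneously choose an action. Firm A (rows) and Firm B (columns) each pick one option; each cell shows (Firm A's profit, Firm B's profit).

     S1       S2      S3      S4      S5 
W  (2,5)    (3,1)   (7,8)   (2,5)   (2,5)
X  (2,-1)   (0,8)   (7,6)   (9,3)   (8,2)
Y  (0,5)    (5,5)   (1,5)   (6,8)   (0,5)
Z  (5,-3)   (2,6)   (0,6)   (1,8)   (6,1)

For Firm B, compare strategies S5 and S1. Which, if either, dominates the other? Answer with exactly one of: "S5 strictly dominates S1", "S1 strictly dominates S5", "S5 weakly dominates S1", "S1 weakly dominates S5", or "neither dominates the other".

S5 weakly dominates S1

S5's payoffs vs S1's, by Firm A's action — W: 5=5, X: 2>-1, Y: 5=5, Z: 1>-3.
S5 is at least as good everywhere and strictly better somewhere (tied only at W, Y), so S5 weakly but not strictly dominates S1.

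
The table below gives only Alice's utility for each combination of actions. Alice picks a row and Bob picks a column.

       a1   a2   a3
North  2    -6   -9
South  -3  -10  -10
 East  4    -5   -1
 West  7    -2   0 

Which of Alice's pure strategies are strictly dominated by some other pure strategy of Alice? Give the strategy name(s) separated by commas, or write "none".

North, South, East

East strictly dominates North — a1: 4>2, a2: -5>-6, a3: -1>-9.
North strictly dominates South — a1: 2>-3, a2: -6>-10, a3: -9>-10.
East: dominated, since West does at least as well everywhere (a1: 7>4, a2: -2>-5, a3: 0>-1).
Nothing dominates West: North at a1 (7>2); South at a1 (7>-3); East at a1 (7>4).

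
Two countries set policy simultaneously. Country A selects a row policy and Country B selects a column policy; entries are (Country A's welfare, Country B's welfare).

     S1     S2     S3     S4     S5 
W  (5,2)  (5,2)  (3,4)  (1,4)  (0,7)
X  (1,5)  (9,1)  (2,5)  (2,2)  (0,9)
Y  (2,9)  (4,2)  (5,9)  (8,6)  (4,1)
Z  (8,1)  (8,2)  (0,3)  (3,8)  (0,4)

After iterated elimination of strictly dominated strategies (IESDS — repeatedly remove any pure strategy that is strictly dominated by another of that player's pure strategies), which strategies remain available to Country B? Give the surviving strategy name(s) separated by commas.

Country B's strategy S2 is strictly dominated by S3 (W: 4>2, X: 5>1, Y: 9>2, Z: 3>2) and is removed.
Row X is eliminated: Y beats it against every remaining column (S1: 2>1, S3: 5>2, S4: 8>2, S5: 4>0).
Among the remaining strategies, none is strictly dominated by another pure strategy of the same player, so the elimination stops.
Surviving strategies — Country A: {W, Y, Z}; Country B: {S1, S3, S4, S5}.

S1, S3, S4, S5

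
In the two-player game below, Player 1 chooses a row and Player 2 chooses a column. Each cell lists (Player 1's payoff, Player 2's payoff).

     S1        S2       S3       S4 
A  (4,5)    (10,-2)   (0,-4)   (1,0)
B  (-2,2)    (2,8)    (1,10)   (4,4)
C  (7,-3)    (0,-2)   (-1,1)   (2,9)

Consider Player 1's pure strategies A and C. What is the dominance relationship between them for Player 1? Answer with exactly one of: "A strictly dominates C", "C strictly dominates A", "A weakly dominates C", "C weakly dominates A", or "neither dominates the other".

A's payoffs vs C's, by Player 2's action — S1: 4<7, S2: 10>0, S3: 0>-1, S4: 1<2.
A does better at S2, S3 but worse at S1, S4; neither strategy dominates the other.

neither dominates the other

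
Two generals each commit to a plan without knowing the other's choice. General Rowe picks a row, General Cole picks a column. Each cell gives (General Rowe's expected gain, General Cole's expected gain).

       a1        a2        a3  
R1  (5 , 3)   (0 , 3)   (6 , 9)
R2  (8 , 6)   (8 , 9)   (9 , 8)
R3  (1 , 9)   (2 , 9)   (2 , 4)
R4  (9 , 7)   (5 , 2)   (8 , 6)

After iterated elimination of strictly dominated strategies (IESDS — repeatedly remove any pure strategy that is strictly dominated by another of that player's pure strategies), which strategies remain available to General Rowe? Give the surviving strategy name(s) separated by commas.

Row R1 is eliminated: R2 beats it against every remaining column (a1: 8>5, a2: 8>0, a3: 9>6).
For General Rowe, R2 strictly dominates R3 on the remaining columns (a1: 8>1, a2: 8>2, a3: 9>2); eliminate R3.
Among the remaining strategies, none is strictly dominated by another pure strategy of the same player, so the elimination stops.
Surviving strategies — General Rowe: {R2, R4}; General Cole: {a1, a2, a3}.

R2, R4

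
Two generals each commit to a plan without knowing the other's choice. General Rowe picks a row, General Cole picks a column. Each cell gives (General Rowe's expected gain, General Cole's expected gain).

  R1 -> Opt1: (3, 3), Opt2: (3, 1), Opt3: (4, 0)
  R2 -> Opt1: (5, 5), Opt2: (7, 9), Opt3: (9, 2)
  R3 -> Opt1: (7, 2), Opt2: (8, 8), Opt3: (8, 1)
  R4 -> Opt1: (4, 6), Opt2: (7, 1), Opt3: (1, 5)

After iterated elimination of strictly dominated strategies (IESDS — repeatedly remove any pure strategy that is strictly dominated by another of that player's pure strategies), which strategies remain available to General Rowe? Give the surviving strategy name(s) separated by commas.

R3

Row R1 is eliminated: R2 beats it against every remaining column (Opt1: 5>3, Opt2: 7>3, Opt3: 9>4).
For General Rowe, R3 strictly dominates R4 on the remaining columns (Opt1: 7>4, Opt2: 8>7, Opt3: 8>1); eliminate R4.
General Cole's strategy Opt1 is strictly dominated by Opt2 (R2: 9>5, R3: 8>2) and is removed.
For General Cole, Opt2 strictly dominates Opt3 on the remaining rows (R2: 9>2, R3: 8>1); eliminate Opt3.
General Rowe's strategy R2 is strictly dominated by R3 (Opt2: 8>7) and is removed.
Among the remaining strategies, none is strictly dominated by another pure strategy of the same player, so the elimination stops.
Surviving strategies — General Rowe: {R3}; General Cole: {Opt2}.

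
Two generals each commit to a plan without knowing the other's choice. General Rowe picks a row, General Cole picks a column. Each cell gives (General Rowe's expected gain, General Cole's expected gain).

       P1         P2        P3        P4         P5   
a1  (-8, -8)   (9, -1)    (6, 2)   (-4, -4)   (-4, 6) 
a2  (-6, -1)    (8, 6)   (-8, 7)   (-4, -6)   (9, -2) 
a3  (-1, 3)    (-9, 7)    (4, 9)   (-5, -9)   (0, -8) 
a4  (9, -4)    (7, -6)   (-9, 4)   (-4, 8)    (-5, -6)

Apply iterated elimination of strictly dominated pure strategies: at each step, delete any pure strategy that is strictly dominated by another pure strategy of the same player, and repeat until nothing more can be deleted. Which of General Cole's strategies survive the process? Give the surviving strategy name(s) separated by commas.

P3, P4, P5

General Cole's strategy P1 is strictly dominated by P3 (a1: 2>-8, a2: 7>-1, a3: 9>3, a4: 4>-4) and is removed.
General Cole's strategy P2 is strictly dominated by P3 (a1: 2>-1, a2: 7>6, a3: 9>7, a4: 4>-6) and is removed.
Among the remaining strategies, none is strictly dominated by another pure strategy of the same player, so the elimination stops.
Surviving strategies — General Rowe: {a1, a2, a3, a4}; General Cole: {P3, P4, P5}.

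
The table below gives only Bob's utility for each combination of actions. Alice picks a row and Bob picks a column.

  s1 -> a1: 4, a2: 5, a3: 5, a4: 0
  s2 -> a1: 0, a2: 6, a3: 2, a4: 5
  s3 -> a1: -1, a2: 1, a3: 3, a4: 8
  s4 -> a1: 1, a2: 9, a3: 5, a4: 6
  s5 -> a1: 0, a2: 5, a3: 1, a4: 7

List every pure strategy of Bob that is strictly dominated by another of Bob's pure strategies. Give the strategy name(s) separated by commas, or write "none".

a1 is strictly dominated by a2 (s1: 5>4, s2: 6>0, s3: 1>-1, s4: 9>1, s5: 5>0).
a2 is not dominated — it holds its own against a1 at s1 (5>4); a3 at s1 (5=5); a4 at s1 (5>0).
Nothing dominates a3: a1 at s1 (5>4); a2 at s1 (5=5); a4 at s1 (5>0).
a4: no other strategy beats it everywhere (a1 at s2 (5>0); a2 at s3 (8>1); a3 at s2 (5>2)).

a1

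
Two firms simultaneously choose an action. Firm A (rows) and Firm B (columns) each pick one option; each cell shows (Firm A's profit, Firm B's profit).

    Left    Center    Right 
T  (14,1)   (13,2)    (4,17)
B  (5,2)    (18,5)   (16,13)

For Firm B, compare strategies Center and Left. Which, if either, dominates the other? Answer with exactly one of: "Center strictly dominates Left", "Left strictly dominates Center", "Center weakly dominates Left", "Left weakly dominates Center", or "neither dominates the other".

Center strictly dominates Left

Compare Center to Left across each opponent action: T: 2>1, B: 5>2.
Every comparison favours Center, so Center strictly dominates Left.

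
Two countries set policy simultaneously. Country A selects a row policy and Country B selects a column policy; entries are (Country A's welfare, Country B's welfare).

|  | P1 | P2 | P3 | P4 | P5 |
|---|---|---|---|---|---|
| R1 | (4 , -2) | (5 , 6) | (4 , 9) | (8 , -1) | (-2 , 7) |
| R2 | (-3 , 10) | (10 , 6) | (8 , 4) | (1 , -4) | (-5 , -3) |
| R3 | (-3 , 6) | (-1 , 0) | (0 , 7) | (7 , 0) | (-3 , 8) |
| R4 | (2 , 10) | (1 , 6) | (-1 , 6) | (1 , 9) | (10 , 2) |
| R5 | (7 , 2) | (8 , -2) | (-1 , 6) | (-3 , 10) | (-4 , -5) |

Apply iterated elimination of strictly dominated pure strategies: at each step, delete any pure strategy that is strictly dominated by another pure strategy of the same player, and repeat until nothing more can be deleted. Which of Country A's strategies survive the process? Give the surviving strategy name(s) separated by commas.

Country A's strategy R3 is strictly dominated by R1 (P1: 4>-3, P2: 5>-1, P3: 4>0, P4: 8>7, P5: -2>-3) and is removed.
For Country B, P3 strictly dominates P5 on the remaining rows (R1: 9>7, R2: 4>-3, R4: 6>2, R5: 6>-5); eliminate P5.
Row R4 is eliminated: R1 beats it against every remaining column (P1: 4>2, P2: 5>1, P3: 4>-1, P4: 8>1).
Among the remaining strategies, none is strictly dominated by another pure strategy of the same player, so the elimination stops.
Surviving strategies — Country A: {R1, R2, R5}; Country B: {P1, P2, P3, P4}.

R1, R2, R5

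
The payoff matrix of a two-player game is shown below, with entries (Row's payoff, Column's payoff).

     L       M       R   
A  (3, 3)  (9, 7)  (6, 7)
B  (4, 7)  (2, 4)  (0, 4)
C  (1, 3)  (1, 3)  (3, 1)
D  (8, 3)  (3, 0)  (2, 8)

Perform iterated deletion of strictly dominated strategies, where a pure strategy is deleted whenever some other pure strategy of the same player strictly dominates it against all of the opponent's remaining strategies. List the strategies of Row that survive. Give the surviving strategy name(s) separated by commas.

For Row, D strictly dominates B on the remaining columns (L: 8>4, M: 3>2, R: 2>0); eliminate B.
Row's strategy C is strictly dominated by A (L: 3>1, M: 9>1, R: 6>3) and is removed.
For Column, R strictly dominates L on the remaining rows (A: 7>3, D: 8>3); eliminate L.
Row D is eliminated: A beats it against every remaining column (M: 9>3, R: 6>2).
Among the remaining strategies, none is strictly dominated by another pure strategy of the same player, so the elimination stops.
Surviving strategies — Row: {A}; Column: {M, R}.

A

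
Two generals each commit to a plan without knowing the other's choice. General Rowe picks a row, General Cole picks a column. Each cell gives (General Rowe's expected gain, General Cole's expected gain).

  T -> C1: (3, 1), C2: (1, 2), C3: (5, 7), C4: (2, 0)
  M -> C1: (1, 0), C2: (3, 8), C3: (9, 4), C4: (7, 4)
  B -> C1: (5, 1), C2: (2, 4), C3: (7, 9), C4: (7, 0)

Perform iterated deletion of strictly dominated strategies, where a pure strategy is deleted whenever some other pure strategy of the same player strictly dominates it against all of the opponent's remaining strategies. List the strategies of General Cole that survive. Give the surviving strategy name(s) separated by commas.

C2

For General Rowe, B strictly dominates T on the remaining columns (C1: 5>3, C2: 2>1, C3: 7>5, C4: 7>2); eliminate T.
Column C1 is eliminated: C2 beats it against every remaining row (M: 8>0, B: 4>1).
General Cole's strategy C4 is strictly dominated by C2 (M: 8>4, B: 4>0) and is removed.
For General Rowe, M strictly dominates B on the remaining columns (C2: 3>2, C3: 9>7); eliminate B.
Column C3 is eliminated: C2 beats it against every remaining row (M: 8>4).
Among the remaining strategies, none is strictly dominated by another pure strategy of the same player, so the elimination stops.
Surviving strategies — General Rowe: {M}; General Cole: {C2}.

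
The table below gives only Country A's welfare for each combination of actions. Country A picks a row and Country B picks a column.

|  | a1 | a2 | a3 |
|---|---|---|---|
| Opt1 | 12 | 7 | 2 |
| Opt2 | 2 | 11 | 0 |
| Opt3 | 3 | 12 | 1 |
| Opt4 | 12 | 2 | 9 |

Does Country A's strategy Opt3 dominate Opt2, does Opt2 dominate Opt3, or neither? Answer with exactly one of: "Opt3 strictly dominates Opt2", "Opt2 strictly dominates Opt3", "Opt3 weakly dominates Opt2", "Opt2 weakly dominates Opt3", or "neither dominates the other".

Compare Opt3 to Opt2 across every action of Country B: a1: 3>2, a2: 12>11, a3: 1>0.
Every comparison favours Opt3, so Opt3 strictly dominates Opt2.

Opt3 strictly dominates Opt2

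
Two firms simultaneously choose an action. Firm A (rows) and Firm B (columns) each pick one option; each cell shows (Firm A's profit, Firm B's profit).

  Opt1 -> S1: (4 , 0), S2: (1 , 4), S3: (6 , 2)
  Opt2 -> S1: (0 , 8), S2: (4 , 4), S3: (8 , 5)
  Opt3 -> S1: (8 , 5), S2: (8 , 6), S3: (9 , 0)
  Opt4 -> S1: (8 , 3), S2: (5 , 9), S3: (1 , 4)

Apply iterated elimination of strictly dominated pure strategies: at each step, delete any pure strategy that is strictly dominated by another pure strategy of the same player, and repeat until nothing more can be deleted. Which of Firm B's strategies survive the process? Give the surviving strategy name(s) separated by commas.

S2

Firm A's strategy Opt1 is strictly dominated by Opt3 (S1: 8>4, S2: 8>1, S3: 9>6) and is removed.
Row Opt2 is eliminated: Opt3 beats it against every remaining column (S1: 8>0, S2: 8>4, S3: 9>8).
Column S1 is eliminated: S2 beats it against every remaining row (Opt3: 6>5, Opt4: 9>3).
Firm A's strategy Opt4 is strictly dominated by Opt3 (S2: 8>5, S3: 9>1) and is removed.
Column S3 is eliminated: S2 beats it against every remaining row (Opt3: 6>0).
Among the remaining strategies, none is strictly dominated by another pure strategy of the same player, so the elimination stops.
Surviving strategies — Firm A: {Opt3}; Firm B: {S2}.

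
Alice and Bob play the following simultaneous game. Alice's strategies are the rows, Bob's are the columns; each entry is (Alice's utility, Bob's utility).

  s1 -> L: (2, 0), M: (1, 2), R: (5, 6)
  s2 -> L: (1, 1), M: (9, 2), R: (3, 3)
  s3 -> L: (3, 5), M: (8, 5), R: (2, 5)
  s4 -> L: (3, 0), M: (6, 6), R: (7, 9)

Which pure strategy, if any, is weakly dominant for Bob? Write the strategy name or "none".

R vs L: s1: 6>0, s2: 3>1, s3: 5=5, s4: 9>0.
R vs M: s1: 6>2, s2: 3>2, s3: 5=5, s4: 9>6.
R is at least as good as every other strategy against every opponent action, so it is weakly dominant.

R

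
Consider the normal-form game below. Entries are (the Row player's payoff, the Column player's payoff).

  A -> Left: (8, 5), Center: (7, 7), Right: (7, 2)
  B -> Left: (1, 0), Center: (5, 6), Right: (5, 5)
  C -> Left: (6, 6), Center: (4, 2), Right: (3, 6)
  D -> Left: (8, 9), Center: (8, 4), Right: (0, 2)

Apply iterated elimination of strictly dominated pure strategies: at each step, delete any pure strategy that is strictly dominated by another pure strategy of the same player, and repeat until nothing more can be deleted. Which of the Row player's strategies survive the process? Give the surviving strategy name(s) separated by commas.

For the Row player, A strictly dominates B on the remaining columns (Left: 8>1, Center: 7>5, Right: 7>5); eliminate B.
For the Row player, A strictly dominates C on the remaining columns (Left: 8>6, Center: 7>4, Right: 7>3); eliminate C.
The Column player's strategy Right is strictly dominated by Left (A: 5>2, D: 9>2) and is removed.
Among the remaining strategies, none is strictly dominated by another pure strategy of the same player, so the elimination stops.
Surviving strategies — the Row player: {A, D}; the Column player: {Left, Center}.

A, D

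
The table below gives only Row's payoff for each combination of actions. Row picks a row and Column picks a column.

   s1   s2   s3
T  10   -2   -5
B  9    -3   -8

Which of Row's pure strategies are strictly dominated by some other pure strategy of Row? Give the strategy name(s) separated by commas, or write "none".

B

T: no other strategy beats it everywhere (B at s1 (10>9)).
B is strictly dominated by T (s1: 10>9, s2: -2>-3, s3: -5>-8).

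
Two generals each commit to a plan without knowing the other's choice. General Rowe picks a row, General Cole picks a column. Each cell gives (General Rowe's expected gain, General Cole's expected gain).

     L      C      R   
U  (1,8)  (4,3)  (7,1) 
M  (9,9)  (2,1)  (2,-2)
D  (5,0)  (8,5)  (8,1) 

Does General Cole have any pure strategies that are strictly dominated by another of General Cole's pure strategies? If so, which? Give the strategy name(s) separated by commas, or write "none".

R

Nothing dominates L: C at U (8>3); R at U (8>1).
C is not dominated — it holds its own against L at D (5>0); R at U (3>1).
R: dominated, since C does at least as well everywhere (U: 3>1, M: 1>-2, D: 5>1).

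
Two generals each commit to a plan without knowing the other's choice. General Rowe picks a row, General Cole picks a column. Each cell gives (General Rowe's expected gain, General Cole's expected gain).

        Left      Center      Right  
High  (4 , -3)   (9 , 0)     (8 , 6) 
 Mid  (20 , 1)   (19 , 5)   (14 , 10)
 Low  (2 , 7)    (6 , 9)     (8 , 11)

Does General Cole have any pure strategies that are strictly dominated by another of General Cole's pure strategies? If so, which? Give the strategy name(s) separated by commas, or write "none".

Left, Center

Left is strictly dominated by Center (High: 0>-3, Mid: 5>1, Low: 9>7).
Center: dominated, since Right does at least as well everywhere (High: 6>0, Mid: 10>5, Low: 11>9).
Right is not dominated — it holds its own against Left at High (6>-3); Center at High (6>0).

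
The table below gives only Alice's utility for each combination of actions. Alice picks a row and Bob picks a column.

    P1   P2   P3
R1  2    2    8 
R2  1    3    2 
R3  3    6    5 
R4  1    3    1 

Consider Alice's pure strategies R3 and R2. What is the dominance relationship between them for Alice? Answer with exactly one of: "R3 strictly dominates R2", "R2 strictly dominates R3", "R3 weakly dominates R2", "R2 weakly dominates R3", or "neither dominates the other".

R3 strictly dominates R2

R3's payoffs vs R2's, by Bob's action — P1: 3>1, P2: 6>3, P3: 5>2.
Every comparison favours R3, so R3 strictly dominates R2.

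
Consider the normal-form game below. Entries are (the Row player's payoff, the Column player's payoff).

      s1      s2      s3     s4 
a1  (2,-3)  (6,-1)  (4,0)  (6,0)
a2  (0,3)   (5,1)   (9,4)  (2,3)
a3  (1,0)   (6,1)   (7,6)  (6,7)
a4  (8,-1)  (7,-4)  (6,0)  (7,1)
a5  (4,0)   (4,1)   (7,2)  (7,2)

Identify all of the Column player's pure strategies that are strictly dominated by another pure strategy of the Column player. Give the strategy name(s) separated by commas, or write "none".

s1, s2

s3 strictly dominates s1 — a1: 0>-3, a2: 4>3, a3: 6>0, a4: 0>-1, a5: 2>0.
s2 is strictly dominated by s3 (a1: 0>-1, a2: 4>1, a3: 6>1, a4: 0>-4, a5: 2>1).
s3: no other strategy beats it everywhere (s1 at a1 (0>-3); s2 at a1 (0>-1); s4 at a1 (0=0)).
s4: no other strategy beats it everywhere (s1 at a1 (0>-3); s2 at a1 (0>-1); s3 at a1 (0=0)).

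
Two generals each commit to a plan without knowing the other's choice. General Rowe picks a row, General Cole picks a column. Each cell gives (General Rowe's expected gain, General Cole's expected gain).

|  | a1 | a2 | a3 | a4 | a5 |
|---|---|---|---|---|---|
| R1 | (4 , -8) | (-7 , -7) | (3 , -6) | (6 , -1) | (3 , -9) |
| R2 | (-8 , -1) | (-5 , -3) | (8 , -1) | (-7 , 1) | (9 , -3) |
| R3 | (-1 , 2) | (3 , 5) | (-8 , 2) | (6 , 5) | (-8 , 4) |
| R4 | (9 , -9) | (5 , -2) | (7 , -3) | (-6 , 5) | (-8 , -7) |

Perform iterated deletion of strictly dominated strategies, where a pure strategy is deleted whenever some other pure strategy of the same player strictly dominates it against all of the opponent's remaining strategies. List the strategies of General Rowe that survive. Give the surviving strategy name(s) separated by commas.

R1, R3, R4

For General Cole, a4 strictly dominates a1 on the remaining rows (R1: -1>-8, R2: 1>-1, R3: 5>2, R4: 5>-9); eliminate a1.
General Cole's strategy a3 is strictly dominated by a4 (R1: -1>-6, R2: 1>-1, R3: 5>2, R4: 5>-3) and is removed.
For General Cole, a4 strictly dominates a5 on the remaining rows (R1: -1>-9, R2: 1>-3, R3: 5>4, R4: 5>-7); eliminate a5.
Row R2 is eliminated: R3 beats it against every remaining column (a2: 3>-5, a4: 6>-7).
Among the remaining strategies, none is strictly dominated by another pure strategy of the same player, so the elimination stops.
Surviving strategies — General Rowe: {R1, R3, R4}; General Cole: {a2, a4}.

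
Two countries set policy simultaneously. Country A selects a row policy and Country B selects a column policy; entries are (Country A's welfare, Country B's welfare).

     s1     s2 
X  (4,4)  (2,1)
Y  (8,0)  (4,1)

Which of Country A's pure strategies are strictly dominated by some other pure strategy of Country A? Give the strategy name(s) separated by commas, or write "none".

X

Y strictly dominates X — s1: 8>4, s2: 4>2.
Y: no other strategy beats it everywhere (X at s1 (8>4)).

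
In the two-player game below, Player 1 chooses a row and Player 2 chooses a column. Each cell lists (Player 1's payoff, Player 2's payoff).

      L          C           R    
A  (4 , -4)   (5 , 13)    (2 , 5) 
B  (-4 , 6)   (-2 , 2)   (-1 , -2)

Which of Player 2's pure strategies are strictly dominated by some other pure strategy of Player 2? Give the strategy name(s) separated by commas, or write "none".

R

Nothing dominates L: C at B (6>2); R at B (6>-2).
C: no other strategy beats it everywhere (L at A (13>-4); R at A (13>5)).
R: dominated, since C does at least as well everywhere (A: 13>5, B: 2>-2).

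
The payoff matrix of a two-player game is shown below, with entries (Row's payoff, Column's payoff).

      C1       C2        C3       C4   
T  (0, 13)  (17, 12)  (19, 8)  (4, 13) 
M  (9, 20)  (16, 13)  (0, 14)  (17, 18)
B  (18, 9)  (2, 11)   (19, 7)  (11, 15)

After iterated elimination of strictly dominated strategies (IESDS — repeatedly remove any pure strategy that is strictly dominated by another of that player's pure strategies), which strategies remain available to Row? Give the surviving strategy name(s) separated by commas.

Column C2 is eliminated: C4 beats it against every remaining row (T: 13>12, M: 18>13, B: 15>11).
Column's strategy C3 is strictly dominated by C1 (T: 13>8, M: 20>14, B: 9>7) and is removed.
Row T is eliminated: M beats it against every remaining column (C1: 9>0, C4: 17>4).
Among the remaining strategies, none is strictly dominated by another pure strategy of the same player, so the elimination stops.
Surviving strategies — Row: {M, B}; Column: {C1, C4}.

M, B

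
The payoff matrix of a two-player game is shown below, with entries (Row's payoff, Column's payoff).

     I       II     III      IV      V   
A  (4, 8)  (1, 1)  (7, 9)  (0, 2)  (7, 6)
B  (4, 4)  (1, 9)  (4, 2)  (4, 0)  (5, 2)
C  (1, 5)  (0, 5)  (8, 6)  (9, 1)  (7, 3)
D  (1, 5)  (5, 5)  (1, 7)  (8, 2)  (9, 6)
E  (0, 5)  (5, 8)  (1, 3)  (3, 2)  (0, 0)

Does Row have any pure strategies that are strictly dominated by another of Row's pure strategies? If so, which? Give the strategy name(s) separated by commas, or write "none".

A is not dominated — it holds its own against B at I (4=4); C at I (4>1); D at I (4>1); E at I (4>0).
Nothing dominates B: A at I (4=4); C at I (4>1); D at I (4>1); E at I (4>0).
C is not dominated — it holds its own against A at III (8>7); B at III (8>4); D at I (1=1); E at I (1>0).
D is not dominated — it holds its own against A at II (5>1); B at II (5>1); C at I (1=1); E at I (1>0).
E is not dominated — it holds its own against A at II (5>1); B at II (5>1); C at II (5>0); D at II (5=5).

none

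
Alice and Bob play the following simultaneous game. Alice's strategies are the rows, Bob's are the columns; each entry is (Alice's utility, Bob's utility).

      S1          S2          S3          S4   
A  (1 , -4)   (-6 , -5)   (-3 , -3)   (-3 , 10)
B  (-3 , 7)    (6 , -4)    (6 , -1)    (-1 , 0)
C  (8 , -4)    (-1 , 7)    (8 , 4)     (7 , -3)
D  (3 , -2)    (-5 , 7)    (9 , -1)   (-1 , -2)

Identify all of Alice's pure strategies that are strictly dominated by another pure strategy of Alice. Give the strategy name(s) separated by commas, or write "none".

A is strictly dominated by C (S1: 8>1, S2: -1>-6, S3: 8>-3, S4: 7>-3).
Nothing dominates B: A at S2 (6>-6); C at S2 (6>-1); D at S2 (6>-5).
C is not dominated — it holds its own against A at S1 (8>1); B at S1 (8>-3); D at S1 (8>3).
D is not dominated — it holds its own against A at S1 (3>1); B at S1 (3>-3); C at S3 (9>8).

A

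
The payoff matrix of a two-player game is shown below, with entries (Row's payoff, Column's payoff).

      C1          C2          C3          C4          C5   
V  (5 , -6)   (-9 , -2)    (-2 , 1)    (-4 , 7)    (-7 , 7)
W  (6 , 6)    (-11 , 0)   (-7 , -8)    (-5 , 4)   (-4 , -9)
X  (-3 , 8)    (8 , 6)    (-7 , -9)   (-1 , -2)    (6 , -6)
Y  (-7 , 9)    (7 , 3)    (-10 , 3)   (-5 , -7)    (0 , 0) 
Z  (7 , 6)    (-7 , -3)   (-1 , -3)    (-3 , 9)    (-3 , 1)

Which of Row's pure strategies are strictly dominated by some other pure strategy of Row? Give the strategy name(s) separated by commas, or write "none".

V, W, Y

V is strictly dominated by Z (C1: 7>5, C2: -7>-9, C3: -1>-2, C4: -3>-4, C5: -3>-7).
W: dominated, since Z does at least as well everywhere (C1: 7>6, C2: -7>-11, C3: -1>-7, C4: -3>-5, C5: -3>-4).
X: no other strategy beats it everywhere (V at C2 (8>-9); W at C2 (8>-11); Y at C1 (-3>-7); Z at C2 (8>-7)).
Y is strictly dominated by X (C1: -3>-7, C2: 8>7, C3: -7>-10, C4: -1>-5, C5: 6>0).
Z is not dominated — it holds its own against V at C1 (7>5); W at C1 (7>6); X at C1 (7>-3); Y at C1 (7>-7).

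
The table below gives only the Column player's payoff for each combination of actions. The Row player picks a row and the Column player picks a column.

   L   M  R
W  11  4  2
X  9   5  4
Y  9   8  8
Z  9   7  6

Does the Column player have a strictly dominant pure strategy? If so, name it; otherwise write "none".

L vs M: W: 11>4, X: 9>5, Y: 9>8, Z: 9>7.
L vs R: W: 11>2, X: 9>4, Y: 9>8, Z: 9>6.
L strictly beats every other strategy against every opponent action, so it is strictly dominant.

L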